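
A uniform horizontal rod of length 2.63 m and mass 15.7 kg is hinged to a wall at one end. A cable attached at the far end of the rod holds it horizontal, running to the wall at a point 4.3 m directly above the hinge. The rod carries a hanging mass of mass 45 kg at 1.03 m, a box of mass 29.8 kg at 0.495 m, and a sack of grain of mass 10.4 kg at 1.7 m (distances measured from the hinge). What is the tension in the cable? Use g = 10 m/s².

T ≈ 443 N

About the hinge:
Beam weight: 15.7 × 10 = 157 N down at 1.315 m → arm 1.315 m, τ = 157 × 1.315 = 206.5 N·m clockwise.
Hanging mass: 45 × 10 = 450 N down at 1.03 m → arm 1.03 m, τ = 450 × 1.03 = 463.5 N·m clockwise.
Box: 29.8 × 10 = 298 N down at 0.495 m → arm 0.495 m, τ = 298 × 0.495 = 147.5 N·m clockwise.
Sack of grain: 10.4 × 10 = 104 N down at 1.7 m → arm 1.7 m, τ = 104 × 1.7 = 176.8 N·m clockwise.
Total clockwise load moment = 994.3 N·m.
The cable tension T acts at 2.63 m; only its component perpendicular to the rod, T sinθ, produces torque. sinθ = h/√(h²+d²) = 4.3/√(4.3²+2.63²) = 0.8531.
Setting net torque to zero: T × 2.63 × 0.8531 = 994.3 → T = 994.3 / 2.244 = 443 N.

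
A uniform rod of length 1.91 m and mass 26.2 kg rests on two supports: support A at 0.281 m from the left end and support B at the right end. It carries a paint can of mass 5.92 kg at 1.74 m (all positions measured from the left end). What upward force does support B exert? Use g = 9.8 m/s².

Taking torques about support A:
Beam weight: 26.2 × 9.8 = 256.8 N down at 0.955 m → arm 0.674 m, τ = 256.8 × 0.674 = 173.1 N·m clockwise.
Paint can: 5.92 × 9.8 = 58.02 N down at 1.74 m → arm 1.459 m, τ = 58.02 × 1.459 = 84.65 N·m clockwise.
Net load moment about support A = 257.8 N·m clockwise.
Reaction R at support B is upward at 1.91 m, arm 1.629 m → moment R × 1.629 counterclockwise.
Setting net torque to zero: R × 1.629 = 257.8 → R = 158 N.

R_B ≈ 158 N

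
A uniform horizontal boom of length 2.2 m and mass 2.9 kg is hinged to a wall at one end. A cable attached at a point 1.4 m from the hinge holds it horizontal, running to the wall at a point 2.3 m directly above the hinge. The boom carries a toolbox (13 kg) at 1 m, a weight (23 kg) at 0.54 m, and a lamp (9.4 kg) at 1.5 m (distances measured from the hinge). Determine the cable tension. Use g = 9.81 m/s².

T ≈ 350 N

Choose the hinge as the axis so the unknown hinge reaction has zero arm there.
Beam weight: 2.9 × 9.81 = 28.45 N down at 1.1 m → arm 1.1 m, τ = 28.45 × 1.1 = 31.3 N·m clockwise.
Toolbox: 13 × 9.81 = 127.5 N down at 1 m → arm 1 m, τ = 127.5 × 1 = 127.5 N·m clockwise.
Weight: 23 × 9.81 = 225.6 N down at 0.54 m → arm 0.54 m, τ = 225.6 × 0.54 = 121.8 N·m clockwise.
Lamp: 9.4 × 9.81 = 92.21 N down at 1.5 m → arm 1.5 m, τ = 92.21 × 1.5 = 138.3 N·m clockwise.
Total clockwise load moment = 418.9 N·m.
The cable tension T acts at 1.4 m; only its component perpendicular to the boom, T sinθ, produces torque. sinθ = h/√(h²+d²) = 2.3/√(2.3²+1.4²) = 0.8542.
Στ = 0 ⇒ T × 1.4 × 0.8542 = 418.9 ⇒ T = 418.9 / 1.196 = 350 N.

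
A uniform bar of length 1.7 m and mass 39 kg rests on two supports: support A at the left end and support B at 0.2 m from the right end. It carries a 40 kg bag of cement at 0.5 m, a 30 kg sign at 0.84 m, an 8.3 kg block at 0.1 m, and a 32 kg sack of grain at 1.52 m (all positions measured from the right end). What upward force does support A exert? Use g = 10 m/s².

Take moments about support B.
Beam weight: 39 × 10 = 390 N down at 0.85 m → arm 0.65 m, τ = 390 × 0.65 = 253.5 N·m counterclockwise.
Bag of cement: 40 × 10 = 400 N down at 0.5 m → arm 0.3 m, τ = 400 × 0.3 = 120 N·m counterclockwise.
Sign: 30 × 10 = 300 N down at 0.84 m → arm 0.64 m, τ = 300 × 0.64 = 192 N·m counterclockwise.
Block: 8.3 × 10 = 83 N down at 0.1 m → arm 0.1 m, τ = 83 × 0.1 = 8.3 N·m clockwise.
Sack of grain: 32 × 10 = 320 N down at 1.52 m → arm 1.32 m, τ = 320 × 1.32 = 422.4 N·m counterclockwise.
Net load moment about support B = 979.6 N·m counterclockwise.
Reaction R at support A is upward at 1.7 m, arm 1.5 m → moment R × 1.5 clockwise.
Στ = 0 ⇒ R × 1.5 = 979.6 ⇒ R = 653 N.

R_A ≈ 653 N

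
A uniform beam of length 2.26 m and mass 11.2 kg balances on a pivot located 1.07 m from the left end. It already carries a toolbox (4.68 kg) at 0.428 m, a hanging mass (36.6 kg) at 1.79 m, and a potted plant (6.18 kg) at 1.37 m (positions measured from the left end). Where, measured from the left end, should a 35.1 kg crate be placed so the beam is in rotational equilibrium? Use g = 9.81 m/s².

x ≈ 0.333 m from the left end

Choose the pivot (at 1.07 m from the left end) as the axis so the support reaction has zero arm there.
Beam weight: 11.2 × 9.81 = 109.9 N down at 1.13 m → arm 0.06 m, τ = 109.9 × 0.06 = 6.594 N·m clockwise.
Toolbox: 4.68 × 9.81 = 45.91 N down at 0.428 m → arm 0.642 m, τ = 45.91 × 0.642 = 29.47 N·m counterclockwise.
Hanging mass: 36.6 × 9.81 = 359 N down at 1.79 m → arm 0.72 m, τ = 359 × 0.72 = 258.5 N·m clockwise.
Potted plant: 6.18 × 9.81 = 60.63 N down at 1.37 m → arm 0.3 m, τ = 60.63 × 0.3 = 18.19 N·m clockwise.
Net moment of existing loads = 253.8 N·m clockwise.
The crate weighs 35.1 × 9.81 = 344.3 N and must supply an equal counterclockwise moment, so its lever arm about the pivot is 253.8 / 344.3 = 0.737 m.
That puts it at 1.07 − 0.737 = 0.333 m from the left end.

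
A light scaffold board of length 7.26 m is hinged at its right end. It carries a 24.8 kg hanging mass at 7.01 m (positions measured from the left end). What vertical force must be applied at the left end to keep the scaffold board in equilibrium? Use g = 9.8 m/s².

Sum moments about the right end (the unknown pivot reaction has zero arm there).
Hanging mass: 24.8 × 9.8 = 243 N down at 7.01 m → arm 0.25 m, τ = 243 × 0.25 = 60.75 N·m counterclockwise.
Net moment of the loads = 60.75 N·m counterclockwise.
The upward force F acts at the left end, arm 7.26 m, giving F × 7.26 clockwise.
Στ = 0 ⇒ F × 7.26 = 60.75 ⇒ F = 60.75 / 7.26 = 8.37 N.

F ≈ 8.37 N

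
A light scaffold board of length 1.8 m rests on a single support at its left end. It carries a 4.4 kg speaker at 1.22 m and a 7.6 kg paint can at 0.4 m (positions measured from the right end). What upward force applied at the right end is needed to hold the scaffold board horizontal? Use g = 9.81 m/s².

About the left end:
Speaker: 4.4 × 9.81 = 43.16 N down at 1.22 m → arm 0.58 m, τ = 43.16 × 0.58 = 25.03 N·m clockwise.
Paint can: 7.6 × 9.81 = 74.56 N down at 0.4 m → arm 1.4 m, τ = 74.56 × 1.4 = 104.4 N·m clockwise.
Net moment of the loads = 129.4 N·m clockwise.
The upward force F acts at the right end, arm 1.8 m, giving F × 1.8 counterclockwise.
Balancing moments: F × 1.8 = 129.4, giving F = 129.4 / 1.8 = 71.9 N.

F ≈ 71.9 N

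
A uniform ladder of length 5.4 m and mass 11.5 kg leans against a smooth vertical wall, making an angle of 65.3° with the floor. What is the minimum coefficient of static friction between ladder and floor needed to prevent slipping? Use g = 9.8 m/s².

μ_min ≈ 0.23

Sum moments about the foot of the ladder (the floor normal and friction both act there and drop out).
Ladder weight 11.5×9.8 = 112.7 N acts at 2.7 m along the ladder; its horizontal arm is 2.7·cos65.3° = 1.128 m → τ = 127.1 N·m clockwise.
Wall normal N acts horizontally at the top; its moment arm is the height L sinθ = 5.4·sin65.3° = 4.906 m, counterclockwise.
Στ = 0 ⇒ N × 4.906 = 127.1 ⇒ N = 25.91 N.
ΣFx = 0 ⇒ f = N_wall = 25.91 N. ΣFy = 0 ⇒ N_floor = 112.7 N.
μ_min = f / N_floor = 25.91 / 112.7 = 0.23.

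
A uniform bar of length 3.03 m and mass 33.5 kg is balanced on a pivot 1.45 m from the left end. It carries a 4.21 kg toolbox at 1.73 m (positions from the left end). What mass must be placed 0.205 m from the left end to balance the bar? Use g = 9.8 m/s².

Choose the pivot (at 1.45 m from the left end) as the axis so the support reaction has zero arm there.
Beam weight: 33.5 × 9.8 = 328.3 N down at 1.515 m → arm 0.065 m, τ = 328.3 × 0.065 = 21.34 N·m clockwise.
Toolbox: 4.21 × 9.8 = 41.26 N down at 1.73 m → arm 0.28 m, τ = 41.26 × 0.28 = 11.55 N·m clockwise.
Net moment of known loads = 32.89 N·m clockwise.
An unknown mass m at 0.205 m has arm 1.245 m; its moment is m·g·1.245 counterclockwise.
Setting net torque to zero: m × 9.8 × 1.245 = 32.89 → m = 32.89 / (9.8 × 1.245) = 2.7 kg.

m ≈ 2.7 kg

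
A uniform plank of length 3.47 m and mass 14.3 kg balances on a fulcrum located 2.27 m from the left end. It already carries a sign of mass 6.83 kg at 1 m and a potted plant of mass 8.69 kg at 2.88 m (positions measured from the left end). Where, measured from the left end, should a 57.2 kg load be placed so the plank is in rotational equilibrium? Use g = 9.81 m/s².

Choose the fulcrum (at 2.27 m from the left end) as the axis so the support reaction has zero arm there.
Beam weight: 14.3 × 9.81 = 140.3 N down at 1.735 m → arm 0.535 m, τ = 140.3 × 0.535 = 75.06 N·m counterclockwise.
Sign: 6.83 × 9.81 = 67 N down at 1 m → arm 1.27 m, τ = 67 × 1.27 = 85.09 N·m counterclockwise.
Potted plant: 8.69 × 9.81 = 85.25 N down at 2.88 m → arm 0.61 m, τ = 85.25 × 0.61 = 52 N·m clockwise.
Net moment of existing loads = 108.2 N·m counterclockwise.
The load weighs 57.2 × 9.81 = 561.1 N and must supply an equal clockwise moment, so its lever arm about the fulcrum is 108.2 / 561.1 = 0.193 m.
That puts it at 2.27 + 0.193 = 2.46 m from the left end.

x ≈ 2.46 m from the left end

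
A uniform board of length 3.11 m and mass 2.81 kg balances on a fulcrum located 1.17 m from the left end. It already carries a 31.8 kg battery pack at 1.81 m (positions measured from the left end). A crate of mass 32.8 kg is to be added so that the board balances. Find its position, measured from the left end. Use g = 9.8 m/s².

x ≈ 0.517 m from the left end

Taking torques about the fulcrum (at 1.17 m from the left end):
Beam weight: 2.81 × 9.8 = 27.54 N down at 1.555 m → arm 0.385 m, τ = 27.54 × 0.385 = 10.6 N·m clockwise.
Battery pack: 31.8 × 9.8 = 311.6 N down at 1.81 m → arm 0.64 m, τ = 311.6 × 0.64 = 199.4 N·m clockwise.
Net moment of existing loads = 210 N·m clockwise.
The crate weighs 32.8 × 9.8 = 321.4 N and must supply an equal counterclockwise moment, so its lever arm about the fulcrum is 210 / 321.4 = 0.653 m.
That puts it at 1.17 − 0.653 = 0.517 m from the left end.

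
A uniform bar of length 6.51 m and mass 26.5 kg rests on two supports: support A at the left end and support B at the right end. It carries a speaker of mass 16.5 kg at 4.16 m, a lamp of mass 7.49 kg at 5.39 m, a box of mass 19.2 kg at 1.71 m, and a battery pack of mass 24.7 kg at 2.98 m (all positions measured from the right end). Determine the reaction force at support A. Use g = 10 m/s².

R_A ≈ 463 N

Choose support B as the axis so its reaction then has zero moment arm.
Beam weight: 26.5 × 10 = 265 N down at 3.255 m → arm 3.255 m, τ = 265 × 3.255 = 862.6 N·m counterclockwise.
Speaker: 16.5 × 10 = 165 N down at 4.16 m → arm 4.16 m, τ = 165 × 4.16 = 686.4 N·m counterclockwise.
Lamp: 7.49 × 10 = 74.9 N down at 5.39 m → arm 5.39 m, τ = 74.9 × 5.39 = 403.7 N·m counterclockwise.
Box: 19.2 × 10 = 192 N down at 1.71 m → arm 1.71 m, τ = 192 × 1.71 = 328.3 N·m counterclockwise.
Battery pack: 24.7 × 10 = 247 N down at 2.98 m → arm 2.98 m, τ = 247 × 2.98 = 736.1 N·m counterclockwise.
Net load moment about support B = 3017 N·m counterclockwise.
Reaction R at support A is upward at 6.51 m, arm 6.51 m → moment R × 6.51 clockwise.
Balancing moments: R × 6.51 = 3017, giving R = 463 N.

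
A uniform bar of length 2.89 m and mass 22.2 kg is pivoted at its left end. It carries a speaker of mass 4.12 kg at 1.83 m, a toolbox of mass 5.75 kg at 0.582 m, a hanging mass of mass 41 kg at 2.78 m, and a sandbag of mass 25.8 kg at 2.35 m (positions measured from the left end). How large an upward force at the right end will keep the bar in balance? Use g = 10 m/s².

F ≈ 753 N

Choose the left end as the axis so the unknown pivot reaction has zero arm there.
Beam weight: 22.2 × 10 = 222 N down at 1.445 m → arm 1.445 m, τ = 222 × 1.445 = 320.8 N·m clockwise.
Speaker: 4.12 × 10 = 41.2 N down at 1.83 m → arm 1.83 m, τ = 41.2 × 1.83 = 75.4 N·m clockwise.
Toolbox: 5.75 × 10 = 57.5 N down at 0.582 m → arm 0.582 m, τ = 57.5 × 0.582 = 33.46 N·m clockwise.
Hanging mass: 41 × 10 = 410 N down at 2.78 m → arm 2.78 m, τ = 410 × 2.78 = 1140 N·m clockwise.
Sandbag: 25.8 × 10 = 258 N down at 2.35 m → arm 2.35 m, τ = 258 × 2.35 = 606.3 N·m clockwise.
Net moment of the loads = 2176 N·m clockwise.
The upward force F acts at the right end, arm 2.89 m, giving F × 2.89 counterclockwise.
Στ = 0 ⇒ F × 2.89 = 2176 ⇒ F = 2176 / 2.89 = 753 N.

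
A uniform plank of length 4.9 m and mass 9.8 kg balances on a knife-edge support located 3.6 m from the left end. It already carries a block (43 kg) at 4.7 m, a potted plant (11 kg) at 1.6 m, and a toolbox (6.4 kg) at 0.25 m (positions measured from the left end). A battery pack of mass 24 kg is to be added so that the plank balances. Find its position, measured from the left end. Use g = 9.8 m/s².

Sum moments about the knife-edge support (at 3.6 m from the left end) (the support reaction has zero arm there).
Beam weight: 9.8 × 9.8 = 96.04 N down at 2.45 m → arm 1.15 m, τ = 96.04 × 1.15 = 110.4 N·m counterclockwise.
Block: 43 × 9.8 = 421.4 N down at 4.7 m → arm 1.1 m, τ = 421.4 × 1.1 = 463.5 N·m clockwise.
Potted plant: 11 × 9.8 = 107.8 N down at 1.6 m → arm 2 m, τ = 107.8 × 2 = 215.6 N·m counterclockwise.
Toolbox: 6.4 × 9.8 = 62.72 N down at 0.25 m → arm 3.35 m, τ = 62.72 × 3.35 = 210.1 N·m counterclockwise.
Net moment of existing loads = 72.6 N·m counterclockwise.
The battery pack weighs 24 × 9.8 = 235.2 N and must supply an equal clockwise moment, so its lever arm about the knife-edge support is 72.6 / 235.2 = 0.309 m.
That puts it at 3.6 + 0.309 = 3.91 m from the left end.

x ≈ 3.91 m from the left end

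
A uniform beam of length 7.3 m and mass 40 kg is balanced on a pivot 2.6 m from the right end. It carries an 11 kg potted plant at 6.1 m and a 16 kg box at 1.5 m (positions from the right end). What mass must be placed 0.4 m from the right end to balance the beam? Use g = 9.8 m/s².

Taking torques about the pivot (at 2.6 m from the right end):
Beam weight: 40 × 9.8 = 392 N down at 3.65 m → arm 1.05 m, τ = 392 × 1.05 = 411.6 N·m counterclockwise.
Potted plant: 11 × 9.8 = 107.8 N down at 6.1 m → arm 3.5 m, τ = 107.8 × 3.5 = 377.3 N·m counterclockwise.
Box: 16 × 9.8 = 156.8 N down at 1.5 m → arm 1.1 m, τ = 156.8 × 1.1 = 172.5 N·m clockwise.
Net moment of known loads = 616.4 N·m counterclockwise.
An unknown mass m at 0.4 m has arm 2.2 m; its moment is m·g·2.2 clockwise.
Balancing moments: m × 9.8 × 2.2 = 616.4, giving m = 616.4 / (9.8 × 2.2) = 28.6 kg.

m ≈ 28.6 kg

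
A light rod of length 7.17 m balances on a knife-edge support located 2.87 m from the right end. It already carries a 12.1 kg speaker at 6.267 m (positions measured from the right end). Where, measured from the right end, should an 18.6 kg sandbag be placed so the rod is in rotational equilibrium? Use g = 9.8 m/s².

Sum moments about the knife-edge support (at 2.87 m from the right end) (the support reaction has zero arm there).
Speaker: 12.1 × 9.8 = 118.6 N down at 6.267 m → arm 3.397 m, τ = 118.6 × 3.397 = 402.9 N·m counterclockwise.
Net moment of existing loads = 402.9 N·m counterclockwise.
The sandbag weighs 18.6 × 9.8 = 182.3 N and must supply an equal clockwise moment, so its lever arm about the knife-edge support is 402.9 / 182.3 = 2.21 m.
That puts it at 2.87 − 2.21 = 0.66 m from the right end.

x ≈ 0.66 m from the right end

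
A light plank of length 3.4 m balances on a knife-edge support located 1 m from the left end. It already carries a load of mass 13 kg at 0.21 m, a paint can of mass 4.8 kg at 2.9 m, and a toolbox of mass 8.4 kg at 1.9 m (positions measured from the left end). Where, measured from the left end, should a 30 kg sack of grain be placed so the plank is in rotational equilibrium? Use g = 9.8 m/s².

x ≈ 0.786 m from the left end

About the knife-edge support (at 1 m from the left end):
Load: 13 × 9.8 = 127.4 N down at 0.21 m → arm 0.79 m, τ = 127.4 × 0.79 = 100.6 N·m counterclockwise.
Paint can: 4.8 × 9.8 = 47.04 N down at 2.9 m → arm 1.9 m, τ = 47.04 × 1.9 = 89.38 N·m clockwise.
Toolbox: 8.4 × 9.8 = 82.32 N down at 1.9 m → arm 0.9 m, τ = 82.32 × 0.9 = 74.09 N·m clockwise.
Net moment of existing loads = 62.87 N·m clockwise.
The sack of grain weighs 30 × 9.8 = 294 N and must supply an equal counterclockwise moment, so its lever arm about the knife-edge support is 62.87 / 294 = 0.214 m.
That puts it at 1 − 0.214 = 0.786 m from the left end.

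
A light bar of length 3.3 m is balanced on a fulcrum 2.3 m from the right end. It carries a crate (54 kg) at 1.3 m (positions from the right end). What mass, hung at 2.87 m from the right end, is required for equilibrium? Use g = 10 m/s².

Taking torques about the fulcrum (at 2.3 m from the right end):
Crate: 54 × 10 = 540 N down at 1.3 m → arm 1 m, τ = 540 × 1 = 540 N·m clockwise.
Net moment of known loads = 540 N·m clockwise.
An unknown mass m at 2.87 m has arm 0.57 m; its moment is m·g·0.57 counterclockwise.
Στ = 0 ⇒ m × 10 × 0.57 = 540 ⇒ m = 540 / (10 × 0.57) = 94.7 kg.

m ≈ 94.7 kg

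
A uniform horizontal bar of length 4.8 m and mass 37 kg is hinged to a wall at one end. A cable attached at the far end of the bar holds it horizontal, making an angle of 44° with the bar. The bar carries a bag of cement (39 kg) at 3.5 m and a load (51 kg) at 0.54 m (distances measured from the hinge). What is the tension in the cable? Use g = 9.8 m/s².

About the hinge:
Beam weight: 37 × 9.8 = 362.6 N down at 2.4 m → arm 2.4 m, τ = 362.6 × 2.4 = 870.2 N·m clockwise.
Bag of cement: 39 × 9.8 = 382.2 N down at 3.5 m → arm 3.5 m, τ = 382.2 × 3.5 = 1338 N·m clockwise.
Load: 51 × 9.8 = 499.8 N down at 0.54 m → arm 0.54 m, τ = 499.8 × 0.54 = 269.9 N·m clockwise.
Total clockwise load moment = 2478 N·m.
The cable tension T acts at 4.8 m; only its component perpendicular to the bar, T sinθ, produces torque. sin 44° = 0.6947.
Balancing moments: T × 4.8 × 0.6947 = 2478, giving T = 2478 / 3.335 = 743 N.

T ≈ 743 N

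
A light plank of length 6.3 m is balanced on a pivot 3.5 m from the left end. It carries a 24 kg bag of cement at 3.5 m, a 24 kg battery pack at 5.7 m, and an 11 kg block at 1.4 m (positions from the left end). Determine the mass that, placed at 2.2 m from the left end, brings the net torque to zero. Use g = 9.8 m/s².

m ≈ 22.8 kg

Choose the pivot (at 3.5 m from the left end) as the axis so the support reaction has zero arm there.
Bag of cement: acts at the pivot, moment arm 0 → no torque.
Battery pack: 24 × 9.8 = 235.2 N down at 5.7 m → arm 2.2 m, τ = 235.2 × 2.2 = 517.4 N·m clockwise.
Block: 11 × 9.8 = 107.8 N down at 1.4 m → arm 2.1 m, τ = 107.8 × 2.1 = 226.4 N·m counterclockwise.
Net moment of known loads = 291 N·m clockwise.
An unknown mass m at 2.2 m has arm 1.3 m; its moment is m·g·1.3 counterclockwise.
Setting net torque to zero: m × 9.8 × 1.3 = 291 → m = 291 / (9.8 × 1.3) = 22.8 kg.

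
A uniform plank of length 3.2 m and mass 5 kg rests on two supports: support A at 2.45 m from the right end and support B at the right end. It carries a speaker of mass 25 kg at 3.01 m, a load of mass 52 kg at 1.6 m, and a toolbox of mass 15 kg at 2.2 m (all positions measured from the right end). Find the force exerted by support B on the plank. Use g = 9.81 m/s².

R_B ≈ 153 N

About support A:
Beam weight: 5 × 9.81 = 49.05 N down at 1.6 m → arm 0.85 m, τ = 49.05 × 0.85 = 41.69 N·m clockwise.
Speaker: 25 × 9.81 = 245.2 N down at 3.01 m → arm 0.56 m, τ = 245.2 × 0.56 = 137.3 N·m counterclockwise.
Load: 52 × 9.81 = 510.1 N down at 1.6 m → arm 0.85 m, τ = 510.1 × 0.85 = 433.6 N·m clockwise.
Toolbox: 15 × 9.81 = 147.2 N down at 2.2 m → arm 0.25 m, τ = 147.2 × 0.25 = 36.8 N·m clockwise.
Net load moment about support A = 374.8 N·m clockwise.
Reaction R at support B is upward at 0 m, arm 2.45 m → moment R × 2.45 counterclockwise.
Setting net torque to zero: R × 2.45 = 374.8 → R = 153 N.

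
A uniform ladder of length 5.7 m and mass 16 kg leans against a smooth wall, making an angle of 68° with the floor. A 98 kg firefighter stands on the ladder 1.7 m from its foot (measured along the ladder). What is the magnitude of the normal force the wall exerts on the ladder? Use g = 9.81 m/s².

About the foot of the ladder:
Ladder weight 16×9.81 = 157 N acts at 2.85 m along the ladder; its horizontal arm is 2.85·cos68° = 1.068 m → τ = 167.7 N·m clockwise.
Firefighter: 98×9.81 = 961.4 N at 1.7 m → arm 0.6368 m → τ = 612.2 N·m clockwise.
Wall normal N acts horizontally at the top; its moment arm is the height L sinθ = 5.7·sin68° = 5.285 m, counterclockwise.
Στ = 0 ⇒ N × 5.285 = 779.9 ⇒ N = 148 N.

N_wall ≈ 148 N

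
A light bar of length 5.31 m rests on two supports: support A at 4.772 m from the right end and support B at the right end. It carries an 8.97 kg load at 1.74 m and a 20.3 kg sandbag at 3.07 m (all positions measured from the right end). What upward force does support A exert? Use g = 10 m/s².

R_A ≈ 163 N

Take moments about support B.
Load: 8.97 × 10 = 89.7 N down at 1.74 m → arm 1.74 m, τ = 89.7 × 1.74 = 156.1 N·m counterclockwise.
Sandbag: 20.3 × 10 = 203 N down at 3.07 m → arm 3.07 m, τ = 203 × 3.07 = 623.2 N·m counterclockwise.
Net load moment about support B = 779.3 N·m counterclockwise.
Reaction R at support A is upward at 4.772 m, arm 4.772 m → moment R × 4.772 clockwise.
Setting net torque to zero: R × 4.772 = 779.3 → R = 163 N.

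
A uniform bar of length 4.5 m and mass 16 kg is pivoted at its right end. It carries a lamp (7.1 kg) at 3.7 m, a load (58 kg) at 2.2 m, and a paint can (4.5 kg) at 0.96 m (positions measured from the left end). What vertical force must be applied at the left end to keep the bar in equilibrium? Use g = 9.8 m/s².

F ≈ 416 N

Taking torques about the right end:
Beam weight: 16 × 9.8 = 156.8 N down at 2.25 m → arm 2.25 m, τ = 156.8 × 2.25 = 352.8 N·m counterclockwise.
Lamp: 7.1 × 9.8 = 69.58 N down at 3.7 m → arm 0.8 m, τ = 69.58 × 0.8 = 55.66 N·m counterclockwise.
Load: 58 × 9.8 = 568.4 N down at 2.2 m → arm 2.3 m, τ = 568.4 × 2.3 = 1307 N·m counterclockwise.
Paint can: 4.5 × 9.8 = 44.1 N down at 0.96 m → arm 3.54 m, τ = 44.1 × 3.54 = 156.1 N·m counterclockwise.
Net moment of the loads = 1872 N·m counterclockwise.
The upward force F acts at the left end, arm 4.5 m, giving F × 4.5 clockwise.
Στ = 0 ⇒ F × 4.5 = 1872 ⇒ F = 1872 / 4.5 = 416 N.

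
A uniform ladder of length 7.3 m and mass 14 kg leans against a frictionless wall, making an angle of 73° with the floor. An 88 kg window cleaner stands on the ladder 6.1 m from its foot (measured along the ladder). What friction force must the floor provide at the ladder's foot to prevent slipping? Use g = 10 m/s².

f ≈ 246 N

Choose the foot of the ladder as the axis so the floor normal and friction both act there and drop out.
Ladder weight 14×10 = 140 N acts at 3.65 m along the ladder; its horizontal arm is 3.65·cos73° = 1.067 m → τ = 149.4 N·m clockwise.
Window cleaner: 88×10 = 880 N at 6.1 m → arm 1.783 m → τ = 1569 N·m clockwise.
Wall normal N acts horizontally at the top; its moment arm is the height L sinθ = 7.3·sin73° = 6.981 m, counterclockwise.
Στ = 0 ⇒ N × 6.981 = 1718 ⇒ N = 246 N.
ΣFx = 0: friction at the foot balances the wall's push, so f = N_wall = 246 N.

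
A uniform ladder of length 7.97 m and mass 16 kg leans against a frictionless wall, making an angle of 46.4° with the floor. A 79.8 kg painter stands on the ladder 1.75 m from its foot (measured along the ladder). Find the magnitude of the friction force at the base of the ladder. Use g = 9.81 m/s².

f ≈ 238 N

Choose the foot of the ladder as the axis so the floor normal and friction both act there and drop out.
Ladder weight 16×9.81 = 157 N acts at 3.985 m along the ladder; its horizontal arm is 3.985·cos46.4° = 2.748 m → τ = 431.4 N·m clockwise.
Painter: 79.8×9.81 = 782.8 N at 1.75 m → arm 1.207 m → τ = 944.8 N·m clockwise.
Wall normal N acts horizontally at the top; its moment arm is the height L sinθ = 7.97·sin46.4° = 5.772 m, counterclockwise.
For rotational equilibrium, N × 5.772 = 1376, so N = 238 N.
ΣFx = 0: friction at the foot balances the wall's push, so f = N_wall = 238 N.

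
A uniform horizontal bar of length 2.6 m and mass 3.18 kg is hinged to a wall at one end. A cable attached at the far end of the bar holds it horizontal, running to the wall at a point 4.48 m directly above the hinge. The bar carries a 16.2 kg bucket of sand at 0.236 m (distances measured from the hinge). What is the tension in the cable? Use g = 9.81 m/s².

T ≈ 34.7 N

About the hinge:
Beam weight: 3.18 × 9.81 = 31.2 N down at 1.3 m → arm 1.3 m, τ = 31.2 × 1.3 = 40.56 N·m clockwise.
Bucket of sand: 16.2 × 9.81 = 158.9 N down at 0.236 m → arm 0.236 m, τ = 158.9 × 0.236 = 37.5 N·m clockwise.
Total clockwise load moment = 78.06 N·m.
The cable tension T acts at 2.6 m; only its component perpendicular to the bar, T sinθ, produces torque. sinθ = h/√(h²+d²) = 4.48/√(4.48²+2.6²) = 0.8649.
Στ = 0 ⇒ T × 2.6 × 0.8649 = 78.06 ⇒ T = 78.06 / 2.249 = 34.7 N.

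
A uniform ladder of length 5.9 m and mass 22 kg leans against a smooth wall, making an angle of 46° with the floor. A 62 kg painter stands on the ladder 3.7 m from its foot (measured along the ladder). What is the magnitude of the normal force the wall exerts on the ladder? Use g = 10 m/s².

N_wall ≈ 482 N

Take moments about the foot of the ladder.
Ladder weight 22×10 = 220 N acts at 2.95 m along the ladder; its horizontal arm is 2.95·cos46° = 2.049 m → τ = 450.8 N·m clockwise.
Painter: 62×10 = 620 N at 3.7 m → arm 2.57 m → τ = 1593 N·m clockwise.
Wall normal N acts horizontally at the top; its moment arm is the height L sinθ = 5.9·sin46° = 4.244 m, counterclockwise.
Balancing moments: N × 4.244 = 2044, giving N = 482 N.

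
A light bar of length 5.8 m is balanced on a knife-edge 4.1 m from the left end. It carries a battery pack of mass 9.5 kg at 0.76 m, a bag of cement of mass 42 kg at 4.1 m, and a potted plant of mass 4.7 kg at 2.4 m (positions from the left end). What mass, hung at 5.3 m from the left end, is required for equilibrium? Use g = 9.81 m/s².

m ≈ 33.1 kg

Sum moments about the knife-edge (at 4.1 m from the left end) (the support reaction has zero arm there).
Battery pack: 9.5 × 9.81 = 93.2 N down at 0.76 m → arm 3.34 m, τ = 93.2 × 3.34 = 311.3 N·m counterclockwise.
Bag of cement: acts at the knife-edge, moment arm 0 → no torque.
Potted plant: 4.7 × 9.81 = 46.11 N down at 2.4 m → arm 1.7 m, τ = 46.11 × 1.7 = 78.39 N·m counterclockwise.
Net moment of known loads = 389.7 N·m counterclockwise.
An unknown mass m at 5.3 m has arm 1.2 m; its moment is m·g·1.2 clockwise.
Balancing moments: m × 9.81 × 1.2 = 389.7, giving m = 389.7 / (9.81 × 1.2) = 33.1 kg.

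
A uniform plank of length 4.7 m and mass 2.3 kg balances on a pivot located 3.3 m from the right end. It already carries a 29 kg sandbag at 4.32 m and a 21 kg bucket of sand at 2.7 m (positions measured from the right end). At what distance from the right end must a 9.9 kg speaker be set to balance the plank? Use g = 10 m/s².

x ≈ 1.81 m from the right end

Choose the pivot (at 3.3 m from the right end) as the axis so the support reaction has zero arm there.
Beam weight: 2.3 × 10 = 23 N down at 2.35 m → arm 0.95 m, τ = 23 × 0.95 = 21.85 N·m clockwise.
Sandbag: 29 × 10 = 290 N down at 4.32 m → arm 1.02 m, τ = 290 × 1.02 = 295.8 N·m counterclockwise.
Bucket of sand: 21 × 10 = 210 N down at 2.7 m → arm 0.6 m, τ = 210 × 0.6 = 126 N·m clockwise.
Net moment of existing loads = 147.9 N·m counterclockwise.
The speaker weighs 9.9 × 10 = 99 N and must supply an equal clockwise moment, so its lever arm about the pivot is 147.9 / 99 = 1.49 m.
That puts it at 3.3 − 1.49 = 1.81 m from the right end.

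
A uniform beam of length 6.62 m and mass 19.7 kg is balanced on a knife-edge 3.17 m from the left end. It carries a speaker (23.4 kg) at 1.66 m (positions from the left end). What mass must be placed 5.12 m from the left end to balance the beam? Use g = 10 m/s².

About the knife-edge (at 3.17 m from the left end):
Beam weight: 19.7 × 10 = 197 N down at 3.31 m → arm 0.14 m, τ = 197 × 0.14 = 27.58 N·m clockwise.
Speaker: 23.4 × 10 = 234 N down at 1.66 m → arm 1.51 m, τ = 234 × 1.51 = 353.3 N·m counterclockwise.
Net moment of known loads = 325.7 N·m counterclockwise.
An unknown mass m at 5.12 m has arm 1.95 m; its moment is m·g·1.95 clockwise.
Setting net torque to zero: m × 10 × 1.95 = 325.7 → m = 325.7 / (10 × 1.95) = 16.7 kg.

m ≈ 16.7 kg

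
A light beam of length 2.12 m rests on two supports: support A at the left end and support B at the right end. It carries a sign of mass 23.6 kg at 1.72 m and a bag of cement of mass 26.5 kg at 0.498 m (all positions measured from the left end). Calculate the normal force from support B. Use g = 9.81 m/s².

Taking torques about support A:
Sign: 23.6 × 9.81 = 231.5 N down at 1.72 m → arm 1.72 m, τ = 231.5 × 1.72 = 398.2 N·m clockwise.
Bag of cement: 26.5 × 9.81 = 260 N down at 0.498 m → arm 0.498 m, τ = 260 × 0.498 = 129.5 N·m clockwise.
Net load moment about support A = 527.7 N·m clockwise.
Reaction R at support B is upward at 2.12 m, arm 2.12 m → moment R × 2.12 counterclockwise.
Balancing moments: R × 2.12 = 527.7, giving R = 249 N.

R_B ≈ 249 N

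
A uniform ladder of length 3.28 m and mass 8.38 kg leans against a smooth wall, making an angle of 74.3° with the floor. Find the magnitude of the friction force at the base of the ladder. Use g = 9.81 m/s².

f ≈ 11.6 N

Taking torques about the foot of the ladder:
Ladder weight 8.38×9.81 = 82.21 N acts at 1.64 m along the ladder; its horizontal arm is 1.64·cos74.3° = 0.4438 m → τ = 36.48 N·m clockwise.
Wall normal N acts horizontally at the top; its moment arm is the height L sinθ = 3.28·sin74.3° = 3.158 m, counterclockwise.
Setting net torque to zero: N × 3.158 = 36.48 → N = 11.6 N.
ΣFx = 0: friction at the foot balances the wall's push, so f = N_wall = 11.6 N.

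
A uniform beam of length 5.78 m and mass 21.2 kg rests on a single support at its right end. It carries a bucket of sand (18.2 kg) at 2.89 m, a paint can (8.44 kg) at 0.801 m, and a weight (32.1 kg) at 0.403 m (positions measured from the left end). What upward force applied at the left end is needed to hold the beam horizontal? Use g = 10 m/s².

Take moments about the right end.
Beam weight: 21.2 × 10 = 212 N down at 2.89 m → arm 2.89 m, τ = 212 × 2.89 = 612.7 N·m counterclockwise.
Bucket of sand: 18.2 × 10 = 182 N down at 2.89 m → arm 2.89 m, τ = 182 × 2.89 = 526 N·m counterclockwise.
Paint can: 8.44 × 10 = 84.4 N down at 0.801 m → arm 4.979 m, τ = 84.4 × 4.979 = 420.2 N·m counterclockwise.
Weight: 32.1 × 10 = 321 N down at 0.403 m → arm 5.377 m, τ = 321 × 5.377 = 1726 N·m counterclockwise.
Net moment of the loads = 3285 N·m counterclockwise.
The upward force F acts at the left end, arm 5.78 m, giving F × 5.78 clockwise.
For rotational equilibrium, F × 5.78 = 3285, so F = 3285 / 5.78 = 568 N.

F ≈ 568 N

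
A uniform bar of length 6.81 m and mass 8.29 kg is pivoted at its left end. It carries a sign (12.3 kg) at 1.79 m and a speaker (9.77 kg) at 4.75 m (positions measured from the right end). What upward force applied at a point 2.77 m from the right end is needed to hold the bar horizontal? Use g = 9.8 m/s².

F ≈ 267 N

Choose the left end as the axis so the unknown pivot reaction has zero arm there.
Beam weight: 8.29 × 9.8 = 81.24 N down at 3.405 m → arm 3.405 m, τ = 81.24 × 3.405 = 276.6 N·m clockwise.
Sign: 12.3 × 9.8 = 120.5 N down at 1.79 m → arm 5.02 m, τ = 120.5 × 5.02 = 604.9 N·m clockwise.
Speaker: 9.77 × 9.8 = 95.75 N down at 4.75 m → arm 2.06 m, τ = 95.75 × 2.06 = 197.2 N·m clockwise.
Net moment of the loads = 1079 N·m clockwise.
The upward force F acts at a point 2.77 m from the right end, arm 4.04 m, giving F × 4.04 counterclockwise.
Setting net torque to zero: F × 4.04 = 1079 → F = 1079 / 4.04 = 267 N.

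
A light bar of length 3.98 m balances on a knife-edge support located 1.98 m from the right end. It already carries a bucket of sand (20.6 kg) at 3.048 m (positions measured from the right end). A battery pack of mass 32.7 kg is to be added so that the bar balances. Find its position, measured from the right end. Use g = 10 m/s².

Taking torques about the knife-edge support (at 1.98 m from the right end):
Bucket of sand: 20.6 × 10 = 206 N down at 3.048 m → arm 1.068 m, τ = 206 × 1.068 = 220 N·m counterclockwise.
Net moment of existing loads = 220 N·m counterclockwise.
The battery pack weighs 32.7 × 10 = 327 N and must supply an equal clockwise moment, so its lever arm about the knife-edge support is 220 / 327 = 0.673 m.
That puts it at 1.98 − 0.673 = 1.31 m from the right end.

x ≈ 1.31 m from the right end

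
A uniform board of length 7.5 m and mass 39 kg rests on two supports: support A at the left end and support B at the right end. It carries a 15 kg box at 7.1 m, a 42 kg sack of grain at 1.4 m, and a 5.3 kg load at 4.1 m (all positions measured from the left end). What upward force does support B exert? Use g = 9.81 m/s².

Choose support A as the axis so its reaction then has zero moment arm.
Beam weight: 39 × 9.81 = 382.6 N down at 3.75 m → arm 3.75 m, τ = 382.6 × 3.75 = 1435 N·m clockwise.
Box: 15 × 9.81 = 147.2 N down at 7.1 m → arm 7.1 m, τ = 147.2 × 7.1 = 1045 N·m clockwise.
Sack of grain: 42 × 9.81 = 412 N down at 1.4 m → arm 1.4 m, τ = 412 × 1.4 = 576.8 N·m clockwise.
Load: 5.3 × 9.81 = 51.99 N down at 4.1 m → arm 4.1 m, τ = 51.99 × 4.1 = 213.2 N·m clockwise.
Net load moment about support A = 3270 N·m clockwise.
Reaction R at support B is upward at 7.5 m, arm 7.5 m → moment R × 7.5 counterclockwise.
Setting net torque to zero: R × 7.5 = 3270 → R = 436 N.

R_B ≈ 436 N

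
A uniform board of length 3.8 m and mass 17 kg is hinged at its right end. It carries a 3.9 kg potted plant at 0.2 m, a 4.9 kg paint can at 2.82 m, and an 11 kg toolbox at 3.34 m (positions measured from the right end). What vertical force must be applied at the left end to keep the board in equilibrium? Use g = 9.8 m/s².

Taking torques about the right end:
Beam weight: 17 × 9.8 = 166.6 N down at 1.9 m → arm 1.9 m, τ = 166.6 × 1.9 = 316.5 N·m counterclockwise.
Potted plant: 3.9 × 9.8 = 38.22 N down at 0.2 m → arm 0.2 m, τ = 38.22 × 0.2 = 7.644 N·m counterclockwise.
Paint can: 4.9 × 9.8 = 48.02 N down at 2.82 m → arm 2.82 m, τ = 48.02 × 2.82 = 135.4 N·m counterclockwise.
Toolbox: 11 × 9.8 = 107.8 N down at 3.34 m → arm 3.34 m, τ = 107.8 × 3.34 = 360.1 N·m counterclockwise.
Net moment of the loads = 819.6 N·m counterclockwise.
The upward force F acts at the left end, arm 3.8 m, giving F × 3.8 clockwise.
Balancing moments: F × 3.8 = 819.6, giving F = 819.6 / 3.8 = 216 N.

F ≈ 216 N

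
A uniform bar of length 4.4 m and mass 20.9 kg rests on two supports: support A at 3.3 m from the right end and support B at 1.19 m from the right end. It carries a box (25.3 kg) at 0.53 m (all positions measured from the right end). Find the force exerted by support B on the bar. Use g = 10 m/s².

Take moments about support A.
Beam weight: 20.9 × 10 = 209 N down at 2.2 m → arm 1.1 m, τ = 209 × 1.1 = 229.9 N·m clockwise.
Box: 25.3 × 10 = 253 N down at 0.53 m → arm 2.77 m, τ = 253 × 2.77 = 700.8 N·m clockwise.
Net load moment about support A = 930.7 N·m clockwise.
Reaction R at support B is upward at 1.19 m, arm 2.11 m → moment R × 2.11 counterclockwise.
Στ = 0 ⇒ R × 2.11 = 930.7 ⇒ R = 441 N.

R_B ≈ 441 N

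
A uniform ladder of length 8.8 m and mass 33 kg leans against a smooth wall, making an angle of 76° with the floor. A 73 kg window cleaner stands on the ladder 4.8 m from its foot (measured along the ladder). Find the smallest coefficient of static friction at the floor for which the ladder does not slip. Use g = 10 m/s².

μ_min ≈ 0.132

Choose the foot of the ladder as the axis so the floor normal and friction both act there and drop out.
Ladder weight 33×10 = 330 N acts at 4.4 m along the ladder; its horizontal arm is 4.4·cos76° = 1.064 m → τ = 351.1 N·m clockwise.
Window cleaner: 73×10 = 730 N at 4.8 m → arm 1.161 m → τ = 847.5 N·m clockwise.
Wall normal N acts horizontally at the top; its moment arm is the height L sinθ = 8.8·sin76° = 8.539 m, counterclockwise.
Στ = 0 ⇒ N × 8.539 = 1199 ⇒ N = 140.4 N.
ΣFx = 0 ⇒ f = N_wall = 140.4 N. ΣFy = 0 ⇒ N_floor = 1060 N.
μ_min = f / N_floor = 140.4 / 1060 = 0.132.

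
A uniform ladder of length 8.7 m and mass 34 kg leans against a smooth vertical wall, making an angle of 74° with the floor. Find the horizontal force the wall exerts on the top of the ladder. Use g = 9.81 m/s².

N_wall ≈ 47.8 N

Choose the foot of the ladder as the axis so the floor normal and friction both act there and drop out.
Ladder weight 34×9.81 = 333.5 N acts at 4.35 m along the ladder; its horizontal arm is 4.35·cos74° = 1.199 m → τ = 399.9 N·m clockwise.
Wall normal N acts horizontally at the top; its moment arm is the height L sinθ = 8.7·sin74° = 8.363 m, counterclockwise.
Balancing moments: N × 8.363 = 399.9, giving N = 47.8 N.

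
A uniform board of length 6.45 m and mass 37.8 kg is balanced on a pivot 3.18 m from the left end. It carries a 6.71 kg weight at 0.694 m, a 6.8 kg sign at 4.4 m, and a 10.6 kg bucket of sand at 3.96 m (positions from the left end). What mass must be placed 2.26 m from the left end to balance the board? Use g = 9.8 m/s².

m ≈ 1.72 kg

Taking torques about the pivot (at 3.18 m from the left end):
Beam weight: 37.8 × 9.8 = 370.4 N down at 3.225 m → arm 0.045 m, τ = 370.4 × 0.045 = 16.67 N·m clockwise.
Weight: 6.71 × 9.8 = 65.76 N down at 0.694 m → arm 2.486 m, τ = 65.76 × 2.486 = 163.5 N·m counterclockwise.
Sign: 6.8 × 9.8 = 66.64 N down at 4.4 m → arm 1.22 m, τ = 66.64 × 1.22 = 81.3 N·m clockwise.
Bucket of sand: 10.6 × 9.8 = 103.9 N down at 3.96 m → arm 0.78 m, τ = 103.9 × 0.78 = 81.04 N·m clockwise.
Net moment of known loads = 15.51 N·m clockwise.
An unknown mass m at 2.26 m has arm 0.92 m; its moment is m·g·0.92 counterclockwise.
Setting net torque to zero: m × 9.8 × 0.92 = 15.51 → m = 15.51 / (9.8 × 0.92) = 1.72 kg.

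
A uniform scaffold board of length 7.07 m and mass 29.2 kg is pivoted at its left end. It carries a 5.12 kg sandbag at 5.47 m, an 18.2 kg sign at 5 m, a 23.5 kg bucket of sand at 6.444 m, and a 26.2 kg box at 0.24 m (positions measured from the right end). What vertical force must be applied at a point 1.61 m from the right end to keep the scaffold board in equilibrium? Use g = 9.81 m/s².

Taking torques about the left end:
Beam weight: 29.2 × 9.81 = 286.5 N down at 3.535 m → arm 3.535 m, τ = 286.5 × 3.535 = 1013 N·m clockwise.
Sandbag: 5.12 × 9.81 = 50.23 N down at 5.47 m → arm 1.6 m, τ = 50.23 × 1.6 = 80.37 N·m clockwise.
Sign: 18.2 × 9.81 = 178.5 N down at 5 m → arm 2.07 m, τ = 178.5 × 2.07 = 369.5 N·m clockwise.
Bucket of sand: 23.5 × 9.81 = 230.5 N down at 6.444 m → arm 0.626 m, τ = 230.5 × 0.626 = 144.3 N·m clockwise.
Box: 26.2 × 9.81 = 257 N down at 0.24 m → arm 6.83 m, τ = 257 × 6.83 = 1755 N·m clockwise.
Net moment of the loads = 3362 N·m clockwise.
The upward force F acts at a point 1.61 m from the right end, arm 5.46 m, giving F × 5.46 counterclockwise.
Setting net torque to zero: F × 5.46 = 3362 → F = 3362 / 5.46 = 616 N.

F ≈ 616 N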